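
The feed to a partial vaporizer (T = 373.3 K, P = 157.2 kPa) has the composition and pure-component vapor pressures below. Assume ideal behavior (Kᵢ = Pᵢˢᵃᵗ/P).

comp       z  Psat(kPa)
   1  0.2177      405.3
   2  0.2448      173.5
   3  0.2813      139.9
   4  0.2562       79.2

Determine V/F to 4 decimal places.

V/F = 0.5506

Raoult's law: Kᵢ = Pᵢˢᵃᵗ/P = Pᵢˢᵃᵗ/157.2.
  K_1 = 405.3/157.2 = 2.578244, K_2 = 173.5/157.2 = 1.103690, K_3 = 139.9/157.2 = 0.889949, K_4 = 79.2/157.2 = 0.503817
Rachford–Rice: g(V/F) = Σ zᵢ(Kᵢ−1)/(1+V/F(Kᵢ−1)) = 0.
Feasibility: ΣzᵢKᵢ = 1.2109, Σzᵢ/Kᵢ = 1.1308 — both > 1, two phases present.
Iterate (Newton) starting at V/F = 0.5:
  V/F = 0.5000: g = 0.01435, g' = -0.2872 → V/F = 0.5500
  V/F = 0.5500: g = 0.00017, g' = -0.2809 → V/F = 0.5506
Converged at V/F = 0.5506.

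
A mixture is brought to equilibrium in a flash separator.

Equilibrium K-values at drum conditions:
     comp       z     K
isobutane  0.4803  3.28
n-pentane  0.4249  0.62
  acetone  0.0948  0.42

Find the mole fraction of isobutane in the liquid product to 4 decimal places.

x_isobutane = 0.1577

Let β = V/F and solve Σ zᵢ(Kᵢ−1)/(1+β(Kᵢ−1)) = 0.
Feasibility: ΣzᵢKᵢ = 1.8786, Σzᵢ/Kᵢ = 1.0575 — both > 1, two phases present.
Newton iteration, β⁰ = 0.5:
  β = 0.5000: g = 0.23494, g' = -0.7020 → β = 0.8347
  β = 0.8347: g = 0.03417, g' = -0.5477 → β = 0.8971
Converged at β = 0.8971.
Compositions from xᵢ = zᵢ/(1+β(Kᵢ−1)), yᵢ = Kᵢxᵢ:
  isobutane: x = 0.1577, y = 0.5173
  n-pentane: x = 0.6447, y = 0.3997
  acetone: x = 0.1976, y = 0.0830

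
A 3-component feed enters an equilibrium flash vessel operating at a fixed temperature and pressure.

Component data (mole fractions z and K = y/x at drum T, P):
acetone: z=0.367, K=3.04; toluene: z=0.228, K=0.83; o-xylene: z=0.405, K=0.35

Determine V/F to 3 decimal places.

Rachford–Rice: g(V/F) = Σ zᵢ(Kᵢ−1)/(1+V/F(Kᵢ−1)) = 0.
Feasibility: ΣzᵢKᵢ = 1.447, Σzᵢ/Kᵢ = 1.553 — both > 1, two phases present.
Iterate (Newton) starting at V/F = 0.51:
  V/F = 0.510: g = -0.0693, g' = -0.758 → V/F = 0.419
Converged at V/F = 0.419.

V/F = 0.419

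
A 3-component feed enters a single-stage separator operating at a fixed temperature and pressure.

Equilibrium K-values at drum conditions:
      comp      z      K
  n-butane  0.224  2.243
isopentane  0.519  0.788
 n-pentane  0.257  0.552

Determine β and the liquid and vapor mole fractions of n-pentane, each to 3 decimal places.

β = 0.143, x_n-pentane = 0.275, y_n-pentane = 0.152

Newton iteration, β⁰ = 0.5:
  β = 0.500: g = -0.0997, g' = -0.246 → β = 0.095
  β = 0.095: g = 0.0164, g' = -0.357 → β = 0.141
  β = 0.141: g = 0.0005, g' = -0.334 → β = 0.143
Converged at β = 0.143.
Compositions from xᵢ = zᵢ/(1+β(Kᵢ−1)), yᵢ = Kᵢxᵢ:
  n-butane: x = 0.190, y = 0.427
  isopentane: x = 0.535, y = 0.422
  n-pentane: x = 0.275, y = 0.152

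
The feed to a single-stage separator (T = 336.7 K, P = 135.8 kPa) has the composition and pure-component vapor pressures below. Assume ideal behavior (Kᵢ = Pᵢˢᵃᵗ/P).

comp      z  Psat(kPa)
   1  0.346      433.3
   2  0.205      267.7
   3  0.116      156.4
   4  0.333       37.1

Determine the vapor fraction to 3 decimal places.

Raoult's law: Kᵢ = Pᵢˢᵃᵗ/P = Pᵢˢᵃᵗ/135.8.
  K_1 = 433.3/135.8 = 3.19072, K_2 = 267.7/135.8 = 1.97128, K_3 = 156.4/135.8 = 1.15169, K_4 = 37.1/135.8 = 0.27320
Material balance + equilibrium reduce to Σ zᵢ(Kᵢ−1)/(1+ψ(Kᵢ−1)) = 0.
g(0) = ΣzᵢKᵢ − 1 = 0.733 and g(1) = 1 − Σzᵢ/Kᵢ = -0.532, so a root lies in (0, 1).
Iterate (Newton) starting at ψ = 0.5:
  ψ = 0.500: g = 0.1319, g' = -0.902 → ψ = 0.646
  ψ = 0.646: g = -0.0043, g' = -0.985 → ψ = 0.642
Converged at ψ = 0.642.

ψ = 0.642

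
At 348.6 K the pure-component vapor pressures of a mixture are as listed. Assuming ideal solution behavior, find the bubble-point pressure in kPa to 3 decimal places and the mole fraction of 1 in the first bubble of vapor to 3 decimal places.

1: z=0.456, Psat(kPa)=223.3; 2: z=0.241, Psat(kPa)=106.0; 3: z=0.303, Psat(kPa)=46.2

Pbub = 141.369 kPa, y_1 = 0.720

At the bubble point ψ → 0, so ΣzᵢKᵢ = 1 with Kᵢ = Pᵢˢᵃᵗ/P ⇒ P = ΣzᵢPᵢˢᵃᵗ.
P = 0.456·223.3 + 0.241·106.0 + 0.303·46.2 = 141.369 kPa
yᵢ = zᵢPᵢˢᵃᵗ/P ⇒ y_1 = 0.456·223.3/141.369 = 0.720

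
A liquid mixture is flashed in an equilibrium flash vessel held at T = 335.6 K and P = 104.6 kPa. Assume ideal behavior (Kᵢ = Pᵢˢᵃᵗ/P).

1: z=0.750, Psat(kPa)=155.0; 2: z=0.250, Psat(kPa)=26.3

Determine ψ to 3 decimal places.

ψ = 0.483

Raoult's law: Kᵢ = Pᵢˢᵃᵗ/P = Pᵢˢᵃᵗ/104.6.
  K_1 = 155.0/104.6 = 1.48184, K_2 = 26.3/104.6 = 0.25143
Binary case is linear: z₁(K₁−1)(1+ψ(K₂−1)) + z₂(K₂−1)(1+ψ(K₁−1)) = 0
⇒ ψ = [z₁(K₁−1)+z₂(K₂−1)] / [−(K₁−1)(K₂−1)] = 0.1742/0.3607 = 0.483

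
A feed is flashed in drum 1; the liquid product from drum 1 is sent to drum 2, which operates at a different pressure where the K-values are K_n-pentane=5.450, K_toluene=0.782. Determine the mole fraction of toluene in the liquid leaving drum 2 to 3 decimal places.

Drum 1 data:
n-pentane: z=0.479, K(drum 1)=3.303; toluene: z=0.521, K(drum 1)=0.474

Drum 1:
Newton–Raphson from ψ₁ = 0.43:
  ψ₁ = 0.430: g = 0.2001, g' = -0.882 → ψ₁ = 0.657
  ψ₁ = 0.657: g = 0.0203, g' = -0.739 → ψ₁ = 0.684
Converged at ψ₁ = 0.684.
Drum-1 compositions:
  n-pentane: x = 0.186, y = 0.614
  toluene: x = 0.814, y = 0.386
Drum-2 feed = drum-1 liquid: z₂ = (0.1859, 0.8141).
Drum 2:
Binary case is linear: z₁(K₁−1)(1+ψ₂(K₂−1)) + z₂(K₂−1)(1+ψ₂(K₁−1)) = 0
⇒ ψ₂ = [z₁(K₁−1)+z₂(K₂−1)] / [−(K₁−1)(K₂−1)] = 0.6499/0.9701 = 0.670
  n-pentane: x = 0.047, y = 0.255
  toluene: x = 0.953, y = 0.745

x_toluene (drum 2) = 0.953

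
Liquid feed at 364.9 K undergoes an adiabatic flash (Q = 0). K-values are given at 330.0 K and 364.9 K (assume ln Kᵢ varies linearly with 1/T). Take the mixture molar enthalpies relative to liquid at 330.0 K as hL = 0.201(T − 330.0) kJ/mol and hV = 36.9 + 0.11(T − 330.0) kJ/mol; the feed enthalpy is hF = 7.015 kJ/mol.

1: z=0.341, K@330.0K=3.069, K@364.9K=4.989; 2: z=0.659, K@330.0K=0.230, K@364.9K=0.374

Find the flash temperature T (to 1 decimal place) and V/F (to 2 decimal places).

Adiabatic flash: solve Rachford–Rice at each trial T, then check hF = ψ·hV(T) + (1−ψ)·hL(T).
  T = 330.0 K: K = (3.069, 0.230), RR gives ψ = 0.124, H_out = 4.588 kJ/mol
  T = 364.9 K: K = (4.989, 0.374), RR gives ψ = 0.380, H_out = 19.814 kJ/mol
  T = 347.4 K: K = (3.958, 0.297), RR gives ψ = 0.262, H_out = 12.753 kJ/mol
  T = 338.7 K: K = (3.497, 0.262), RR gives ψ = 0.198, H_out = 8.904 kJ/mol
  T = 334.4 K: K = (3.281, 0.246), RR gives ψ = 0.163, H_out = 6.845 kJ/mol
  T = 336.5 K: K = (3.385, 0.254), RR gives ψ = 0.181, H_out = 7.867 kJ/mol
Linear interpolation between T = 334.4 (H_out = 6.845) and T = 336.5 (H_out = 7.867) on hF = 7.015 gives T ≈ 334.7 K, at which ψ = 0.17.

T = 334.7 K, V/F = 0.17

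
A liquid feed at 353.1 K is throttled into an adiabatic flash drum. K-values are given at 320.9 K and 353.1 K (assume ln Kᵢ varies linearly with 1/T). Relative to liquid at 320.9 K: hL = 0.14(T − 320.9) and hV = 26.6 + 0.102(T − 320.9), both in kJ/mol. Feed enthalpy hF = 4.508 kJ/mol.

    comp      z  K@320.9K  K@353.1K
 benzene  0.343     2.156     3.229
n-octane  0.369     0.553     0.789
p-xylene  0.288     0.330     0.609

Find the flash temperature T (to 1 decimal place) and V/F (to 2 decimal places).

T = 325.0 K, V/F = 0.15

Adiabatic flash: solve Rachford–Rice at each trial T, then check hF = ψ·hV(T) + (1−ψ)·hL(T).
  T = 320.9 K: K = (2.156, 0.553, 0.330), RR gives ψ = 0.060, H_out = 1.607 kJ/mol
  T = 353.1 K: K = (3.229, 0.789, 0.609), RR gives ψ = 0.852, H_out = 26.124 kJ/mol
  T = 337.0 K: K = (2.664, 0.666, 0.455), RR gives ψ = 0.400, H_out = 12.637 kJ/mol
  T = 328.9 K: K = (2.401, 0.608, 0.389), RR gives ψ = 0.229, H_out = 7.150 kJ/mol
  T = 324.9 K: K = (2.277, 0.580, 0.358), RR gives ψ = 0.146, H_out = 4.432 kJ/mol
  T = 326.9 K: K = (2.339, 0.594, 0.373), RR gives ψ = 0.188, H_out = 5.800 kJ/mol
Linear interpolation between T = 324.9 (H_out = 4.432) and T = 326.9 (H_out = 5.800) on hF = 4.508 gives T ≈ 325.0 K, at which ψ = 0.15.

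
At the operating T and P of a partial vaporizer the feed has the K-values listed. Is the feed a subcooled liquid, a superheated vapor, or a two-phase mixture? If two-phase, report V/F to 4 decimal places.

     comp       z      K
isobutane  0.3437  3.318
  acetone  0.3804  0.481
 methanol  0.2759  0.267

two-phase, V/F = 0.2778

ΣzᵢKᵢ = 1.3970; Σzᵢ/Kᵢ = 1.9278.
Both exceed 1, so a two-phase solution exists.
Iterate (Newton) starting at ψ = 0.44:
  ψ = 0.4400: g = -0.15994, g' = -0.9477 → ψ = 0.2712
  ψ = 0.2712: g = 0.00697, g' = -1.0659 → ψ = 0.2778
Converged at ψ = 0.2778.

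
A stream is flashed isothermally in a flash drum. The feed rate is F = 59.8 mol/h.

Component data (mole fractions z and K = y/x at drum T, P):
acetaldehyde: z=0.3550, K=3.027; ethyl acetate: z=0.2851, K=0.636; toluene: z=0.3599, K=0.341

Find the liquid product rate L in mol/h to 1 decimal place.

Material balance + equilibrium reduce to Σ zᵢ(Kᵢ−1)/(1+V/F(Kᵢ−1)) = 0.
g(0) = ΣzᵢKᵢ − 1 = 0.3786 and g(1) = 1 − Σzᵢ/Kᵢ = -0.6210, so a root lies in (0, 1).
Newton iteration, V/F⁰ = 0.5:
  V/F = 0.5000: g = -0.12321, g' = -0.7639 → V/F = 0.3387
  V/F = 0.3387: g = 0.00297, g' = -0.8210 → V/F = 0.3423
Converged at V/F = 0.3423.
Then V = V/F·F = 0.3423·59.8 = 20.5 mol/h and L = F − V = 39.3 mol/h.

L = 39.3 mol/h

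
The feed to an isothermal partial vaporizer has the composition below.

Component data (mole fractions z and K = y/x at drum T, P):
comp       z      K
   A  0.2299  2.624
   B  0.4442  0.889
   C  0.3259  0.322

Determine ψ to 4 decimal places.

Material balance + equilibrium reduce to Σ zᵢ(Kᵢ−1)/(1+ψ(Kᵢ−1)) = 0.
Check two-phase: ΣzᵢKᵢ = 1.1031 > 1 and Σzᵢ/Kᵢ = 1.5994 > 1, so g(0) = 0.1031 > 0 and g(1) = -0.5994 < 0.
Iterate (Newton) starting at ψ = 0.5:
  ψ = 0.5000: g = -0.18044, g' = -0.5337 → ψ = 0.1619
  ψ = 0.1619: g = -0.00279, g' = -0.5749 → ψ = 0.1571
Converged at ψ = 0.1571.

ψ = 0.1571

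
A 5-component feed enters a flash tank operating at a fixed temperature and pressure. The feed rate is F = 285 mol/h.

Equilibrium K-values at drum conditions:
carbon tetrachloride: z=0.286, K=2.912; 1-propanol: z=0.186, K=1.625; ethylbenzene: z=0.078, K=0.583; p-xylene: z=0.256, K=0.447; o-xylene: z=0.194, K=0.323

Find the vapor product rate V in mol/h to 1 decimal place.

V = 114.8 mol/h

Material balance + equilibrium reduce to Σ zᵢ(Kᵢ−1)/(1+V/F(Kᵢ−1)) = 0.
g(0) = ΣzᵢKᵢ − 1 = 0.358 and g(1) = 1 − Σzᵢ/Kᵢ = -0.520, so a root lies in (0, 1).
Newton–Raphson from V/F = 0.36:
  V/F = 0.360: g = 0.0301, g' = -0.711 → V/F = 0.402
  V/F = 0.402: g = 0.0003, g' = -0.697 → V/F = 0.403
Converged at V/F = 0.403.
Then V = V/F·F = 0.4028·285 = 114.8 mol/h and L = F − V = 170.2 mol/h.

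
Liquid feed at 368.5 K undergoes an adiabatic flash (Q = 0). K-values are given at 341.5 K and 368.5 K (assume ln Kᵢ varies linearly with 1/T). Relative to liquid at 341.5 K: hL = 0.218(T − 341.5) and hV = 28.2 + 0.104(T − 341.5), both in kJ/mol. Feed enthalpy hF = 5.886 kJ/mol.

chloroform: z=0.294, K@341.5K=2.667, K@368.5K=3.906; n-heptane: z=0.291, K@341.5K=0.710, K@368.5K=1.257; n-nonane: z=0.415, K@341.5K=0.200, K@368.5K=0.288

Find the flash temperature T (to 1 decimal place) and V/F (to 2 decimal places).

Adiabatic flash: solve Rachford–Rice at each trial T, then check hF = ψ·hV(T) + (1−ψ)·hL(T).
  T = 341.5 K: K = (2.667, 0.710, 0.200), RR gives ψ = 0.071, H_out = 2.004 kJ/mol
  T = 368.5 K: K = (3.906, 1.257, 0.288), RR gives ψ = 0.453, H_out = 17.257 kJ/mol
  T = 355.0 K: K = (3.251, 0.955, 0.242), RR gives ψ = 0.273, H_out = 10.216 kJ/mol
  T = 348.2 K: K = (2.948, 0.825, 0.220), RR gives ψ = 0.175, H_out = 6.255 kJ/mol
  T = 344.9 K: K = (2.807, 0.767, 0.210), RR gives ψ = 0.125, H_out = 4.212 kJ/mol
  T = 346.5 K: K = (2.875, 0.795, 0.215), RR gives ψ = 0.149, H_out = 5.214 kJ/mol
Linear interpolation between T = 346.5 (H_out = 5.214) and T = 348.2 (H_out = 6.255) on hF = 5.886 gives T ≈ 347.6 K, at which ψ = 0.17.

T = 347.6 K, V/F = 0.17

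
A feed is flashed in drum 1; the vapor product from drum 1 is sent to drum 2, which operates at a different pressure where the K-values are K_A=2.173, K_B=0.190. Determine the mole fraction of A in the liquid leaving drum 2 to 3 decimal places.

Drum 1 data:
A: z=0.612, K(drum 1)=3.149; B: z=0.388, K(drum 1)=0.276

Drum 1:
Material balance + equilibrium reduce to Σ zᵢ(Kᵢ−1)/(1+ψ₁(Kᵢ−1)) = 0.
Feasibility: ΣzᵢKᵢ = 2.034, Σzᵢ/Kᵢ = 1.600 — both > 1, two phases present.
Newton iteration, ψ₁⁰ = 0.56:
  ψ₁ = 0.560: g = 0.1244, g' = -1.157 → ψ₁ = 0.667
  ψ₁ = 0.667: g = -0.0034, g' = -1.239 → ψ₁ = 0.665
Converged at ψ₁ = 0.665.
Drum-1 compositions:
  A: x = 0.252, y = 0.794
  B: x = 0.748, y = 0.206
Drum-2 feed = drum-1 vapor: z₂ = (0.7936, 0.2064).
Drum 2:
Material balance + equilibrium reduce to Σ zᵢ(Kᵢ−1)/(1+ψ₂(Kᵢ−1)) = 0.
g(0) = ΣzᵢKᵢ − 1 = 0.764 and g(1) = 1 − Σzᵢ/Kᵢ = -0.452, so a root lies in (0, 1).
Binary case is linear: z₁(K₁−1)(1+ψ₂(K₂−1)) + z₂(K₂−1)(1+ψ₂(K₁−1)) = 0
⇒ ψ₂ = [z₁(K₁−1)+z₂(K₂−1)] / [−(K₁−1)(K₂−1)] = 0.7636/0.9501 = 0.804
  A: x = 0.408, y = 0.888
  B: x = 0.592, y = 0.112

x_A (drum 2) = 0.408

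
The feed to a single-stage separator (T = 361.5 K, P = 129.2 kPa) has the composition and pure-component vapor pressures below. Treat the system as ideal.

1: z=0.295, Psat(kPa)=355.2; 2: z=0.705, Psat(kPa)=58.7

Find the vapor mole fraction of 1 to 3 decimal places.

y_1 = 0.654

Raoult's law: Kᵢ = Pᵢˢᵃᵗ/P = Pᵢˢᵃᵗ/129.2.
  K_1 = 355.2/129.2 = 2.74923, K_2 = 58.7/129.2 = 0.45433
Let ψ = V/F and solve Σ zᵢ(Kᵢ−1)/(1+ψ(Kᵢ−1)) = 0.
g(0) = ΣzᵢKᵢ − 1 = 0.131 and g(1) = 1 − Σzᵢ/Kᵢ = -0.659, so a root lies in (0, 1).
Binary case is linear: z₁(K₁−1)(1+ψ(K₂−1)) + z₂(K₂−1)(1+ψ(K₁−1)) = 0
⇒ ψ = [z₁(K₁−1)+z₂(K₂−1)] / [−(K₁−1)(K₂−1)] = 0.1313/0.9545 = 0.138
Compositions from xᵢ = zᵢ/(1+ψ(Kᵢ−1)), yᵢ = Kᵢxᵢ:
  1: x = 0.238, y = 0.654
  2: x = 0.762, y = 0.346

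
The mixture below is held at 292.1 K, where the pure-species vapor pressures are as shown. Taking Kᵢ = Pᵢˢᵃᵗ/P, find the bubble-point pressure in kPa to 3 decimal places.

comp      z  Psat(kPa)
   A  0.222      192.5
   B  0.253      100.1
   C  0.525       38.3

At the bubble point ψ → 0, so ΣzᵢKᵢ = 1 with Kᵢ = Pᵢˢᵃᵗ/P ⇒ P = ΣzᵢPᵢˢᵃᵗ.
P = 0.222·192.5 + 0.253·100.1 + 0.525·38.3 = 88.168 kPa

Pbub = 88.168 kPa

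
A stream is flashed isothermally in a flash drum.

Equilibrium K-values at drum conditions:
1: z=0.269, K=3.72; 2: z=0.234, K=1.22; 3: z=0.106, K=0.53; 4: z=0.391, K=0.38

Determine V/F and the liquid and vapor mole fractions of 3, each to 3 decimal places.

Newton iteration, V/F⁰ = 0.34:
  V/F = 0.340: g = 0.0616, g' = -0.821 → V/F = 0.415
  V/F = 0.415: g = 0.0026, g' = -0.757 → V/F = 0.418
Converged at V/F = 0.418.
Compositions from xᵢ = zᵢ/(1+V/F(Kᵢ−1)), yᵢ = Kᵢxᵢ:
  1: x = 0.126, y = 0.468
  2: x = 0.214, y = 0.261
  3: x = 0.132, y = 0.070
  4: x = 0.528, y = 0.201

V/F = 0.418, x_3 = 0.132, y_3 = 0.070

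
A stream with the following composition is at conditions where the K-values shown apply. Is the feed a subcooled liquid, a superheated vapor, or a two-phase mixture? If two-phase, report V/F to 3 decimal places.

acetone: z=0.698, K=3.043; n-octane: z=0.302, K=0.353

ΣzᵢKᵢ = 2.231; Σzᵢ/Kᵢ = 1.085.
Both exceed 1, so a two-phase solution exists.
Let ψ = V/F and solve Σ zᵢ(Kᵢ−1)/(1+ψ(Kᵢ−1)) = 0.
Binary case is linear: z₁(K₁−1)(1+ψ(K₂−1)) + z₂(K₂−1)(1+ψ(K₁−1)) = 0
⇒ ψ = [z₁(K₁−1)+z₂(K₂−1)] / [−(K₁−1)(K₂−1)] = 1.2306/1.3218 = 0.931

two-phase, V/F = 0.931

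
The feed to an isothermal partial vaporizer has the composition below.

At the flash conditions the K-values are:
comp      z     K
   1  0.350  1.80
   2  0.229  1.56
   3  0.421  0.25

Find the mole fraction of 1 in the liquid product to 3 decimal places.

x_1 = 0.307

Newton–Raphson from ψ = 0.46:
  ψ = 0.460: g = -0.1754, g' = -0.717 → ψ = 0.215
  ψ = 0.215: g = -0.0233, g' = -0.557 → ψ = 0.174
  ψ = 0.174: g = -0.0003, g' = -0.545 → ψ = 0.173
Converged at ψ = 0.173.
Compositions from xᵢ = zᵢ/(1+ψ(Kᵢ−1)), yᵢ = Kᵢxᵢ:
  1: x = 0.307, y = 0.553
  2: x = 0.209, y = 0.326
  3: x = 0.484, y = 0.121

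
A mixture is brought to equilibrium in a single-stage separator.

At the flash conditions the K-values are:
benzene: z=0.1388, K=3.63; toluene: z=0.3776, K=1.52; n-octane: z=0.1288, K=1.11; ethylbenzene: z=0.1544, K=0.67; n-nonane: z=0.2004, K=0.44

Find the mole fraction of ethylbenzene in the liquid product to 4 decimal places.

x_ethylbenzene = 0.2090

Newton–Raphson from ψ = 0.5:
  ψ = 0.5000: g = 0.11006, g' = -0.3902 → ψ = 0.7821
  ψ = 0.7821: g = 0.00370, g' = -0.3852 → ψ = 0.7917
Converged at ψ = 0.7917.
Compositions from xᵢ = zᵢ/(1+ψ(Kᵢ−1)), yᵢ = Kᵢxᵢ:
  benzene: x = 0.0450, y = 0.1635
  toluene: x = 0.2675, y = 0.4066
  n-octane: x = 0.1185, y = 0.1315
  ethylbenzene: x = 0.2090, y = 0.1400
  n-nonane: x = 0.3600, y = 0.1584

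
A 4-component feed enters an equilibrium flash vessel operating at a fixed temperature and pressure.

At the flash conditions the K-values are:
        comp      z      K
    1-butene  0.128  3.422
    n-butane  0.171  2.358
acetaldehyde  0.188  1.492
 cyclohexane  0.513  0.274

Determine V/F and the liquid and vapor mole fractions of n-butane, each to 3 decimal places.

Rachford–Rice: g(V/F) = Σ zᵢ(Kᵢ−1)/(1+V/F(Kᵢ−1)) = 0.
Feasibility: ΣzᵢKᵢ = 1.262, Σzᵢ/Kᵢ = 2.108 — both > 1, two phases present.
Iterate (Newton) starting at V/F = 0.58:
  V/F = 0.580: g = -0.3126, g' = -1.063 → V/F = 0.286
  V/F = 0.286: g = -0.0385, g' = -0.891 → V/F = 0.243
Converged at V/F = 0.243.
Compositions from xᵢ = zᵢ/(1+V/F(Kᵢ−1)), yᵢ = Kᵢxᵢ:
  1-butene: x = 0.081, y = 0.276
  n-butane: x = 0.129, y = 0.303
  acetaldehyde: x = 0.168, y = 0.251
  cyclohexane: x = 0.623, y = 0.171

V/F = 0.243, x_n-butane = 0.129, y_n-butane = 0.303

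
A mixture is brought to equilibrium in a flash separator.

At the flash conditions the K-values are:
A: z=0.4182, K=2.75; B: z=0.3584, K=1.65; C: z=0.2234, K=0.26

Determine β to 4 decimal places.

Rachford–Rice: g(β) = Σ zᵢ(Kᵢ−1)/(1+β(Kᵢ−1)) = 0.
g(0) = ΣzᵢKᵢ − 1 = 0.7995 and g(1) = 1 − Σzᵢ/Kᵢ = -0.2285, so a root lies in (0, 1).
Newton–Raphson from β = 0.68:
  β = 0.6800: g = 0.16297, g' = -0.8355 → β = 0.8751
  β = 0.8751: g = -0.03142, g' = -1.2461 → β = 0.8498
  β = 0.8498: g = -0.00114, g' = -1.1581 → β = 0.8489
Converged at β = 0.8489.

β = 0.8489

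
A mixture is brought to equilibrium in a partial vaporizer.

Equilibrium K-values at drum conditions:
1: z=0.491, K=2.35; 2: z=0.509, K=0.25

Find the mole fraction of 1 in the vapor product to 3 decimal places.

y_1 = 0.839

Binary case is linear: z₁(K₁−1)(1+V/F(K₂−1)) + z₂(K₂−1)(1+V/F(K₁−1)) = 0
⇒ V/F = [z₁(K₁−1)+z₂(K₂−1)] / [−(K₁−1)(K₂−1)] = 0.2811/1.0125 = 0.278
Compositions from xᵢ = zᵢ/(1+V/F(Kᵢ−1)), yᵢ = Kᵢxᵢ:
  1: x = 0.357, y = 0.839
  2: x = 0.643, y = 0.161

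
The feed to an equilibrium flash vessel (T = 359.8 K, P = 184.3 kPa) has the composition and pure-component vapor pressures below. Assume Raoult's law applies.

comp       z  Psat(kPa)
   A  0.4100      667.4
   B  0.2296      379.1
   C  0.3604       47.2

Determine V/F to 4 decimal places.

V/F = 0.6680

Raoult's law: Kᵢ = Pᵢˢᵃᵗ/P = Pᵢˢᵃᵗ/184.3.
  K_A = 667.4/184.3 = 3.621270, K_B = 379.1/184.3 = 2.056972, K_C = 47.2/184.3 = 0.256104
Iterate (Newton) starting at V/F = 0.5:
  V/F = 0.5000: g = 0.19702, g' = -1.1431 → V/F = 0.6724
  V/F = 0.6724: g = -0.00547, g' = -1.2551 → V/F = 0.6680
Converged at V/F = 0.6680.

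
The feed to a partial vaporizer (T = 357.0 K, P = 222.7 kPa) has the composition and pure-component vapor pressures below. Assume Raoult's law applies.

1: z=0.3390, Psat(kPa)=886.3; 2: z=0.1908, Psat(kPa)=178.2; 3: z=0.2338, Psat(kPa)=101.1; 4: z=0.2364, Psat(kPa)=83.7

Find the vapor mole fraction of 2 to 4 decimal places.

Raoult's law: Kᵢ = Pᵢˢᵃᵗ/P = Pᵢˢᵃᵗ/222.7.
  K_1 = 886.3/222.7 = 3.979793, K_2 = 178.2/222.7 = 0.800180, K_3 = 101.1/222.7 = 0.453974, K_4 = 83.7/222.7 = 0.375842
Rachford–Rice: g(β) = Σ zᵢ(Kᵢ−1)/(1+β(Kᵢ−1)) = 0.
Check two-phase: ΣzᵢKᵢ = 1.6968 > 1 and Σzᵢ/Kᵢ = 1.4676 > 1, so g(0) = 0.6968 > 0 and g(1) = -0.4676 < 0.
Newton iteration, β⁰ = 0.5:
  β = 0.5000: g = -0.02675, g' = -0.8214 → β = 0.4674
  β = 0.4674: g = 0.00035, g' = -0.8442 → β = 0.4679
Converged at β = 0.4679.
Compositions from xᵢ = zᵢ/(1+β(Kᵢ−1)), yᵢ = Kᵢxᵢ:
  1: x = 0.1416, y = 0.5635
  2: x = 0.2105, y = 0.1684
  3: x = 0.3140, y = 0.1426
  4: x = 0.3339, y = 0.1255

y_2 = 0.1684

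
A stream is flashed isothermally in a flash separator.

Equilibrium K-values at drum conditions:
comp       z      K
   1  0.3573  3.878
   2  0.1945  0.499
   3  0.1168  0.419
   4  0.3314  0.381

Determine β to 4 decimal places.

β = 0.3951

Iterate (Newton) starting at β = 0.37:
  β = 0.3700: g = 0.02587, g' = -1.0453 → β = 0.3947
  β = 0.3947: g = 0.00041, g' = -1.0132 → β = 0.3951
Converged at β = 0.3951.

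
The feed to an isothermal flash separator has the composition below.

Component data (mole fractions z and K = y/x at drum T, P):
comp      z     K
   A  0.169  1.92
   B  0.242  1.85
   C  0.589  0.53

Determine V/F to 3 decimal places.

Rachford–Rice: g(V/F) = Σ zᵢ(Kᵢ−1)/(1+V/F(Kᵢ−1)) = 0.
g(0) = ΣzᵢKᵢ − 1 = 0.084 and g(1) = 1 − Σzᵢ/Kᵢ = -0.330, so a root lies in (0, 1).
Newton iteration, V/F⁰ = 0.5:
  V/F = 0.500: g = -0.1110, g' = -0.376 → V/F = 0.204
Converged at V/F = 0.204.

V/F = 0.204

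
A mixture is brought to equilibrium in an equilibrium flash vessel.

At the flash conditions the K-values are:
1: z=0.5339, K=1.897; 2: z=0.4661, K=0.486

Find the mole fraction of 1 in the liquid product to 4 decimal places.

x_1 = 0.3643

Rachford–Rice: g(ψ) = Σ zᵢ(Kᵢ−1)/(1+ψ(Kᵢ−1)) = 0.
g(0) = ΣzᵢKᵢ − 1 = 0.2393 and g(1) = 1 − Σzᵢ/Kᵢ = -0.2405, so a root lies in (0, 1).
Newton–Raphson from ψ = 0.5:
  ψ = 0.5000: g = 0.00818, g' = -0.4278 → ψ = 0.5191
Converged at ψ = 0.5191.
Compositions from xᵢ = zᵢ/(1+ψ(Kᵢ−1)), yᵢ = Kᵢxᵢ:
  1: x = 0.3643, y = 0.6910
  2: x = 0.6357, y = 0.3090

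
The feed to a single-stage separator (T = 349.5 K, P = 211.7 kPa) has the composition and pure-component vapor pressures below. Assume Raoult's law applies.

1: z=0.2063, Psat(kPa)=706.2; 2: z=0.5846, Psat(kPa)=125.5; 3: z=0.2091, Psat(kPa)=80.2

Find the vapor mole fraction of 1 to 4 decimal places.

y_1 = 0.5534

Raoult's law: Kᵢ = Pᵢˢᵃᵗ/P = Pᵢˢᵃᵗ/211.7.
  K_1 = 706.2/211.7 = 3.335853, K_2 = 125.5/211.7 = 0.592820, K_3 = 80.2/211.7 = 0.378838
Material balance + equilibrium reduce to Σ zᵢ(Kᵢ−1)/(1+ψ(Kᵢ−1)) = 0.
Check two-phase: ΣzᵢKᵢ = 1.1140 > 1 and Σzᵢ/Kᵢ = 1.5999 > 1, so g(0) = 0.1140 > 0 and g(1) = -0.5999 < 0.
Newton iteration, ψ⁰ = 0.5:
  ψ = 0.5000: g = -0.26501, g' = -0.5621 → ψ = 0.0285
  ψ = 0.0285: g = 0.07874, g' = -1.1723 → ψ = 0.0957
  ψ = 0.0957: g = 0.00808, g' = -0.9481 → ψ = 0.1042
  ψ = 0.1042: g = 0.00010, g' = -0.9260 → ψ = 0.1043
Converged at ψ = 0.1043.
Compositions from xᵢ = zᵢ/(1+ψ(Kᵢ−1)), yᵢ = Kᵢxᵢ:
  1: x = 0.1659, y = 0.5534
  2: x = 0.6105, y = 0.3619
  3: x = 0.2236, y = 0.0847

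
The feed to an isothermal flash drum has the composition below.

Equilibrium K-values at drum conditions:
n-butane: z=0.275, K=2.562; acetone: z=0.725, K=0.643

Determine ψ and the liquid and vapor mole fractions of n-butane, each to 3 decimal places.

Material balance + equilibrium reduce to Σ zᵢ(Kᵢ−1)/(1+ψ(Kᵢ−1)) = 0.
Check two-phase: ΣzᵢKᵢ = 1.171 > 1 and Σzᵢ/Kᵢ = 1.235 > 1, so g(0) = 0.171 > 0 and g(1) = -0.235 < 0.
Binary case is linear: z₁(K₁−1)(1+ψ(K₂−1)) + z₂(K₂−1)(1+ψ(K₁−1)) = 0
⇒ ψ = [z₁(K₁−1)+z₂(K₂−1)] / [−(K₁−1)(K₂−1)] = 0.1707/0.5576 = 0.306
Compositions from xᵢ = zᵢ/(1+ψ(Kᵢ−1)), yᵢ = Kᵢxᵢ:
  n-butane: x = 0.186, y = 0.477
  acetone: x = 0.814, y = 0.523

ψ = 0.306, x_n-butane = 0.186, y_n-butane = 0.477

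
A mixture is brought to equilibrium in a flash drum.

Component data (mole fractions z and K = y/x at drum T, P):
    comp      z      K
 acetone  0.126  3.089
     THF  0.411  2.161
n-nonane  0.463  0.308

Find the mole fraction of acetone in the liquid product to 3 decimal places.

x_acetone = 0.066

Iterate (Newton) starting at ψ = 0.53:
  ψ = 0.530: g = -0.0856, g' = -0.889 → ψ = 0.434
  ψ = 0.434: g = -0.0023, g' = -0.849 → ψ = 0.431
Converged at ψ = 0.431.
Compositions from xᵢ = zᵢ/(1+ψ(Kᵢ−1)), yᵢ = Kᵢxᵢ:
  acetone: x = 0.066, y = 0.205
  THF: x = 0.274, y = 0.592
  n-nonane: x = 0.660, y = 0.203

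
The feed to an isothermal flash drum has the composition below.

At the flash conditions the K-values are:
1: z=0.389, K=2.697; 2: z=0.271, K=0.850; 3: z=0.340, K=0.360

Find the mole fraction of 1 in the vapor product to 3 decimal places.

y_1 = 0.573

Material balance + equilibrium reduce to Σ zᵢ(Kᵢ−1)/(1+V/F(Kᵢ−1)) = 0.
g(0) = ΣzᵢKᵢ − 1 = 0.402 and g(1) = 1 − Σzᵢ/Kᵢ = -0.408, so a root lies in (0, 1).
Newton–Raphson from V/F = 0.59:
  V/F = 0.590: g = -0.0643, g' = -0.647 → V/F = 0.490
  V/F = 0.490: g = -0.0008, g' = -0.637 → V/F = 0.489
Converged at V/F = 0.489.
Compositions from xᵢ = zᵢ/(1+V/F(Kᵢ−1)), yᵢ = Kᵢxᵢ:
  1: x = 0.213, y = 0.573
  2: x = 0.292, y = 0.249
  3: x = 0.495, y = 0.178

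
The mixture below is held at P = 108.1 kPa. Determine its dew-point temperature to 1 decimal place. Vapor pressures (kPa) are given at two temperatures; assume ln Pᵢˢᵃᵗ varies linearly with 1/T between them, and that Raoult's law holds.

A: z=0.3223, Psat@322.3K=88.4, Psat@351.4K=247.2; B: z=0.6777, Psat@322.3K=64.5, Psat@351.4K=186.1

T = 333.5 K

Dew-point temperature: Σzᵢ·P/Pᵢˢᵃᵗ(T) = 1. Interpolate ln Pᵢˢᵃᵗ = aᵢ + bᵢ/T.
  T = 322.3 K: ΣzᵢP/Pᵢˢᵃᵗ = 1.5299
  T = 351.4 K: ΣzᵢP/Pᵢˢᵃᵗ = 0.5346
  T = 336.9 K: ΣzᵢP/Pᵢˢᵃᵗ = 0.8825
  T = 329.6 K: ΣzᵢP/Pᵢˢᵃᵗ = 1.1549
  T = 333.2 K: ΣzᵢP/Pᵢˢᵃᵗ = 1.0099
  T = 335.0 K: ΣzᵢP/Pᵢˢᵃᵗ = 0.9454
Interpolating between 333.2 K and 335.0 K gives T ≈ 333.5 K.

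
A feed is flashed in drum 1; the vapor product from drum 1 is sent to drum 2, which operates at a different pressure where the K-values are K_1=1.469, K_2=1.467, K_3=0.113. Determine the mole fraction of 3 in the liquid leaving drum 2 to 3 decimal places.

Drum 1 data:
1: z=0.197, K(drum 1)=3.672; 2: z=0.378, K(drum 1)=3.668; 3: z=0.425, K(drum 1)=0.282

x_3 (drum 2) = 0.345

Drum 1:
Rachford–Rice: g(ψ₁) = Σ zᵢ(Kᵢ−1)/(1+ψ₁(Kᵢ−1)) = 0.
Feasibility: ΣzᵢKᵢ = 2.230, Σzᵢ/Kᵢ = 1.664 — both > 1, two phases present.
Iterate (Newton) starting at ψ₁ = 0.5:
  ψ₁ = 0.500: g = 0.1814, g' = -1.285 → ψ₁ = 0.641
  ψ₁ = 0.641: g = 0.0006, g' = -1.310 → ψ₁ = 0.642
Converged at ψ₁ = 0.642.
Drum-1 compositions:
  1: x = 0.073, y = 0.266
  2: x = 0.139, y = 0.511
  3: x = 0.788, y = 0.222
Drum-2 feed = drum-1 vapor: z₂ = (0.2665, 0.5113, 0.2222).
Drum 2:
Material balance + equilibrium reduce to Σ zᵢ(Kᵢ−1)/(1+ψ₂(Kᵢ−1)) = 0.
g(0) = ΣzᵢKᵢ − 1 = 0.167 and g(1) = 1 − Σzᵢ/Kᵢ = -1.497, so a root lies in (0, 1).
Newton–Raphson from ψ₂ = 0.5:
  ψ₂ = 0.500: g = -0.0594, g' = -0.676 → ψ₂ = 0.412
  ψ₂ = 0.412: g = -0.0057, g' = -0.554 → ψ₂ = 0.402
Converged at ψ₂ = 0.402.
  1: x = 0.224, y = 0.329
  2: x = 0.431, y = 0.632
  3: x = 0.345, y = 0.039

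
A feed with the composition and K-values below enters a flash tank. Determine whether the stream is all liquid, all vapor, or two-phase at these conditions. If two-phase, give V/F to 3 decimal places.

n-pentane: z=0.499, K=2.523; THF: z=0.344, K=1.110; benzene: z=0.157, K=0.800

all vapor

ΣzᵢKᵢ = 1.766; Σzᵢ/Kᵢ = 0.704.
Since Σzᵢ/Kᵢ < 1 the mixture is above its dew point — single vapor phase.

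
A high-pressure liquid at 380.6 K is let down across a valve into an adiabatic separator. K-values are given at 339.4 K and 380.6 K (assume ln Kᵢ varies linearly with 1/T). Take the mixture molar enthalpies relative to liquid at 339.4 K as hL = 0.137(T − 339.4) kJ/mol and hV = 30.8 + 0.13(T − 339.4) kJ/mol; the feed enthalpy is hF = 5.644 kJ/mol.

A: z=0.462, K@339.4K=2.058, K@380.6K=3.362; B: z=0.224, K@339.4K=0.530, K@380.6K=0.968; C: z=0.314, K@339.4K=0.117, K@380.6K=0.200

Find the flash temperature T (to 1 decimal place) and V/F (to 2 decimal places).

T = 341.8 K, V/F = 0.17

Adiabatic flash: solve Rachford–Rice at each trial T, then check hF = ψ·hV(T) + (1−ψ)·hL(T).
  T = 339.4 K: K = (2.058, 0.530, 0.117), RR gives ψ = 0.136, H_out = 4.178 kJ/mol
  T = 380.6 K: K = (3.362, 0.968, 0.200), RR gives ψ = 0.567, H_out = 22.930 kJ/mol
  T = 360.0 K: K = (2.668, 0.729, 0.155), RR gives ψ = 0.393, H_out = 14.882 kJ/mol
  T = 349.7 K: K = (2.352, 0.624, 0.135), RR gives ψ = 0.281, H_out = 10.045 kJ/mol
  T = 344.5 K: K = (2.201, 0.576, 0.126), RR gives ψ = 0.213, H_out = 7.252 kJ/mol
  T = 341.9 K: K = (2.127, 0.552, 0.121), RR gives ψ = 0.175, H_out = 5.733 kJ/mol
  T = 340.6 K: K = (2.091, 0.540, 0.119), RR gives ψ = 0.155, H_out = 4.937 kJ/mol
Linear interpolation between T = 340.6 (H_out = 4.937) and T = 341.9 (H_out = 5.733) on hF = 5.644 gives T ≈ 341.8 K, at which ψ = 0.17.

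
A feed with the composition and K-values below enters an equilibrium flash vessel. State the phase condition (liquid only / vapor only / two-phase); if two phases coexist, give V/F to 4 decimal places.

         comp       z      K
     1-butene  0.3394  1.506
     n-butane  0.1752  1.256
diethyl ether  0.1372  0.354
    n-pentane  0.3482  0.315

liquid only

ΣzᵢKᵢ = 0.8894; Σzᵢ/Kᵢ = 1.8578.
Since ΣzᵢKᵢ < 1 the mixture is below its bubble point — single liquid phase.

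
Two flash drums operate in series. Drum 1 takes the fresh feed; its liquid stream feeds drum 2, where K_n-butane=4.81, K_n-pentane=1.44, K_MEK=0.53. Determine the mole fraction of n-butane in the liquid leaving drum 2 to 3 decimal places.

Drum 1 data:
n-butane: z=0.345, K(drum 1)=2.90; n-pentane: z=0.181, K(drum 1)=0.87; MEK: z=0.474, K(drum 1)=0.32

x_n-butane (drum 2) = 0.077

Drum 1:
Material balance + equilibrium reduce to Σ zᵢ(Kᵢ−1)/(1+ψ₁(Kᵢ−1)) = 0.
Check two-phase: ΣzᵢKᵢ = 1.310 > 1 and Σzᵢ/Kᵢ = 1.808 > 1, so g(0) = 0.310 > 0 and g(1) = -0.808 < 0.
Newton iteration, ψ₁⁰ = 0.5:
  ψ₁ = 0.500: g = -0.1774, g' = -0.834 → ψ₁ = 0.287
  ψ₁ = 0.287: g = -0.0010, g' = -0.863 → ψ₁ = 0.286
Converged at ψ₁ = 0.286.
Drum-1 compositions:
  n-butane: x = 0.223, y = 0.648
  n-pentane: x = 0.188, y = 0.164
  MEK: x = 0.589, y = 0.188
Drum-2 feed = drum-1 liquid: z₂ = (0.2235, 0.1880, 0.5885).
Drum 2:
Rachford–Rice: g(ψ₂) = Σ zᵢ(Kᵢ−1)/(1+ψ₂(Kᵢ−1)) = 0.
Feasibility: ΣzᵢKᵢ = 1.658, Σzᵢ/Kᵢ = 1.287 — both > 1, two phases present.
Newton–Raphson from ψ₂ = 0.5:
  ψ₂ = 0.500: g = -0.0007, g' = -0.631 → ψ₂ = 0.499
Converged at ψ₂ = 0.499.
  n-butane: x = 0.077, y = 0.371
  n-pentane: x = 0.154, y = 0.222
  MEK: x = 0.769, y = 0.407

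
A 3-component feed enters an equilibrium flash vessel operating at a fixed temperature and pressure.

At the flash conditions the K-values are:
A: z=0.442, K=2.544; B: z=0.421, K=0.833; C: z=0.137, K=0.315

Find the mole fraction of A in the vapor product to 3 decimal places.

y_A = 0.493

Newton iteration, ψ⁰ = 0.48:
  ψ = 0.480: g = 0.1757, g' = -0.504 → ψ = 0.829
  ψ = 0.829: g = 0.0008, g' = -0.562 → ψ = 0.830
Converged at ψ = 0.830.
Compositions from xᵢ = zᵢ/(1+ψ(Kᵢ−1)), yᵢ = Kᵢxᵢ:
  A: x = 0.194, y = 0.493
  B: x = 0.489, y = 0.407
  C: x = 0.318, y = 0.100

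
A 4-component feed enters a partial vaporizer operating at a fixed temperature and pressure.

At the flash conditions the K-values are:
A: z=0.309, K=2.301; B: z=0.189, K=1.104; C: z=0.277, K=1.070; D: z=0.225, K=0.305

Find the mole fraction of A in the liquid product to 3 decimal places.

x_A = 0.175

Let ψ = V/F and solve Σ zᵢ(Kᵢ−1)/(1+ψ(Kᵢ−1)) = 0.
g(0) = ΣzᵢKᵢ − 1 = 0.285 and g(1) = 1 − Σzᵢ/Kᵢ = -0.302, so a root lies in (0, 1).
Newton iteration, ψ⁰ = 0.5:
  ψ = 0.500: g = 0.0413, g' = -0.450 → ψ = 0.592
  ψ = 0.592: g = -0.0013, g' = -0.484 → ψ = 0.589
Converged at ψ = 0.589.
Compositions from xᵢ = zᵢ/(1+ψ(Kᵢ−1)), yᵢ = Kᵢxᵢ:
  A: x = 0.175, y = 0.403
  B: x = 0.178, y = 0.197
  C: x = 0.266, y = 0.285
  D: x = 0.381, y = 0.116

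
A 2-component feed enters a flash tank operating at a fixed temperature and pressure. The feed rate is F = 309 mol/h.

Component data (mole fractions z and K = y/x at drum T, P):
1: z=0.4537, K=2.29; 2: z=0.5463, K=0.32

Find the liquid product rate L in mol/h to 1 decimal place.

L = 233.7 mol/h

Binary case is linear: z₁(K₁−1)(1+β(K₂−1)) + z₂(K₂−1)(1+β(K₁−1)) = 0
⇒ β = [z₁(K₁−1)+z₂(K₂−1)] / [−(K₁−1)(K₂−1)] = 0.21379/0.87720 = 0.2437
Then V = β·F = 0.2437·309 = 75.3 mol/h and L = F − V = 233.7 mol/h.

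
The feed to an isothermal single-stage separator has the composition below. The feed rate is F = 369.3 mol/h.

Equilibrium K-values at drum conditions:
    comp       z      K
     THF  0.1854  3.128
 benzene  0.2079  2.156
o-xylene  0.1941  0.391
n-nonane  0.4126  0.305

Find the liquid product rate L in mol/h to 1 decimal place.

L = 293.8 mol/h

Newton–Raphson from V/F = 0.46:
  V/F = 0.4600: g = -0.22945, g' = -0.9023 → V/F = 0.2057
  V/F = 0.2057: g = -0.00117, g' = -0.9529 → V/F = 0.2045
Converged at V/F = 0.2045.
Then V = V/F·F = 0.2045·369.3 = 75.5 mol/h and L = F − V = 293.8 mol/h.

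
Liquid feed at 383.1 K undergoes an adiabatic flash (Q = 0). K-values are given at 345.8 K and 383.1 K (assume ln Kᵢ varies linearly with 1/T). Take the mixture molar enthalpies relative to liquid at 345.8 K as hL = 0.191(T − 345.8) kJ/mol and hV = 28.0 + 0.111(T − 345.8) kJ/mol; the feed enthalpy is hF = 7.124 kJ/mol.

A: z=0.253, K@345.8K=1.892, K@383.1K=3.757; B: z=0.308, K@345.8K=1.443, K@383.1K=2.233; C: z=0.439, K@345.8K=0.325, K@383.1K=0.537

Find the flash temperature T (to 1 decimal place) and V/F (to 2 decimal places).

Adiabatic flash: solve Rachford–Rice at each trial T, then check hF = ψ·hV(T) + (1−ψ)·hL(T).
  T = 345.8 K: K = (1.892, 1.443, 0.325), RR gives ψ = 0.144, H_out = 4.033 kJ/mol
  T = 383.1 K: K = (3.757, 2.233, 0.537), RR gives ψ = 0.959, H_out = 31.108 kJ/mol
  T = 364.5 K: K = (2.716, 1.816, 0.423), RR gives ψ = 0.593, H_out = 19.288 kJ/mol
  T = 355.1 K: K = (2.275, 1.623, 0.372), RR gives ψ = 0.398, H_out = 12.634 kJ/mol
  T = 350.5 K: K = (2.079, 1.532, 0.348), RR gives ψ = 0.285, H_out = 8.763 kJ/mol
  T = 348.1 K: K = (1.982, 1.486, 0.336), RR gives ψ = 0.217, H_out = 6.471 kJ/mol
Linear interpolation between T = 348.1 (H_out = 6.471) and T = 350.5 (H_out = 8.763) on hF = 7.124 gives T ≈ 348.8 K, at which ψ = 0.24.

T = 348.8 K, V/F = 0.24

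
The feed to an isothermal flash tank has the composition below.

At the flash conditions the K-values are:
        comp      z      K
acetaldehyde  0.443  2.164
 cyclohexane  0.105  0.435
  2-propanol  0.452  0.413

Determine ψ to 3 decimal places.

ψ = 0.282

Material balance + equilibrium reduce to Σ zᵢ(Kᵢ−1)/(1+ψ(Kᵢ−1)) = 0.
Feasibility: ΣzᵢKᵢ = 1.191, Σzᵢ/Kᵢ = 1.541 — both > 1, two phases present.
Newton–Raphson from ψ = 0.5:
  ψ = 0.500: g = -0.1323, g' = -0.617 → ψ = 0.286
  ψ = 0.286: g = -0.0025, g' = -0.611 → ψ = 0.281
Converged at ψ = 0.282.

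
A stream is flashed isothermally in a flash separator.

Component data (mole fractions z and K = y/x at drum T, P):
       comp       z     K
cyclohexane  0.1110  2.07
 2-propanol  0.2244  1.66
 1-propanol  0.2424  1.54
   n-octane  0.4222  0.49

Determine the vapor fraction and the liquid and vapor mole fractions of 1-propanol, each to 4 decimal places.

ψ = 0.5079, x_1-propanol = 0.1902, y_1-propanol = 0.2929

Newton iteration, ψ⁰ = 0.37:
  ψ = 0.3700: g = 0.04781, g' = -0.3443 → ψ = 0.5089
  ψ = 0.5089: g = -0.00034, g' = -0.3518 → ψ = 0.5079
Converged at ψ = 0.5079.
Compositions from xᵢ = zᵢ/(1+ψ(Kᵢ−1)), yᵢ = Kᵢxᵢ:
  cyclohexane: x = 0.0719, y = 0.1489
  2-propanol: x = 0.1681, y = 0.2790
  1-propanol: x = 0.1902, y = 0.2929
  n-octane: x = 0.5698, y = 0.2792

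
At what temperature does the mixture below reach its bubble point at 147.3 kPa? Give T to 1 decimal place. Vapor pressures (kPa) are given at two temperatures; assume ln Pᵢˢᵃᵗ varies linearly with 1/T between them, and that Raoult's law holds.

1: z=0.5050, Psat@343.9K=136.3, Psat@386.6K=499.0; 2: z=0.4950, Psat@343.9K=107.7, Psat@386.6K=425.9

T = 349.3 K

Bubble-point temperature: ΣzᵢPᵢˢᵃᵗ(T) = P. Interpolate ln Pᵢˢᵃᵗ = aᵢ + bᵢ/T.
  T = 343.9 K: ΣzᵢPᵢˢᵃᵗ = 122.14 kPa
  T = 386.6 K: ΣzᵢPᵢˢᵃᵗ = 462.82 kPa
  T = 365.2 K: ΣzᵢPᵢˢᵃᵗ = 246.77 kPa
  T = 354.5 K: ΣzᵢPᵢˢᵃᵗ = 175.16 kPa
  T = 349.2 K: ΣzᵢPᵢˢᵃᵗ = 146.67 kPa
  T = 351.9 K: ΣzᵢPᵢˢᵃᵗ = 160.66 kPa
Interpolating between 349.2 K and 351.9 K gives T ≈ 349.3 K.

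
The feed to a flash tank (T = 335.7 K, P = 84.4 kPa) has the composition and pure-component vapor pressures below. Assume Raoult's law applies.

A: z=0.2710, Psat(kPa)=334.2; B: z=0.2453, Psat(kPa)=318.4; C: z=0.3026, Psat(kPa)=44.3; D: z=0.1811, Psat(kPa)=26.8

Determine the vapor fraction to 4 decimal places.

Raoult's law: Kᵢ = Pᵢˢᵃᵗ/P = Pᵢˢᵃᵗ/84.4.
  K_A = 334.2/84.4 = 3.959716, K_B = 318.4/84.4 = 3.772512, K_C = 44.3/84.4 = 0.524882, K_D = 26.8/84.4 = 0.317536
Let ψ = V/F and solve Σ zᵢ(Kᵢ−1)/(1+ψ(Kᵢ−1)) = 0.
g(0) = ΣzᵢKᵢ − 1 = 1.2148 and g(1) = 1 − Σzᵢ/Kᵢ = -0.2803, so a root lies in (0, 1).
Newton–Raphson from ψ = 0.5:
  ψ = 0.5000: g = 0.23226, g' = -1.0290 → ψ = 0.7257
  ψ = 0.7257: g = 0.01629, g' = -0.9376 → ψ = 0.7431
  ψ = 0.7431: g = -0.00005, g' = -0.9437 → ψ = 0.7430
Converged at ψ = 0.7430.

ψ = 0.7430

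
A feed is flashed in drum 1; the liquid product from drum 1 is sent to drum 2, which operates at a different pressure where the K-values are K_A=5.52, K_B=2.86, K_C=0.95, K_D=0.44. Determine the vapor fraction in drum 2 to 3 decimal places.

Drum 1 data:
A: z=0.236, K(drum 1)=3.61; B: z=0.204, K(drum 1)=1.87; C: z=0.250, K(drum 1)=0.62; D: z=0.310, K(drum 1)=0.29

Drum 1:
Newton–Raphson from ψ₁ = 0.65:
  ψ₁ = 0.650: g = -0.1931, g' = -0.887 → ψ₁ = 0.432
  ψ₁ = 0.432: g = -0.0128, g' = -0.813 → ψ₁ = 0.416
  ψ₁ = 0.416: g = 0.0000, g' = -0.818 → ψ₁ = 0.417
Converged at ψ₁ = 0.417.
Drum-1 compositions:
  A: x = 0.113, y = 0.408
  B: x = 0.150, y = 0.280
  C: x = 0.297, y = 0.184
  D: x = 0.440, y = 0.128
Drum-2 feed = drum-1 liquid: z₂ = (0.1131, 0.1497, 0.2970, 0.4402).
Drum 2:
Material balance + equilibrium reduce to Σ zᵢ(Kᵢ−1)/(1+ψ₂(Kᵢ−1)) = 0.
g(0) = ΣzᵢKᵢ − 1 = 0.528 and g(1) = 1 − Σzᵢ/Kᵢ = -0.386, so a root lies in (0, 1).
Iterate (Newton) starting at ψ₂ = 0.64:
  ψ₂ = 0.640: g = -0.1411, g' = -0.597 → ψ₂ = 0.403
  ψ₂ = 0.403: g = 0.0065, g' = -0.690 → ψ₂ = 0.413
Converged at ψ₂ = 0.413.
  A: x = 0.039, y = 0.218
  B: x = 0.085, y = 0.242
  C: x = 0.303, y = 0.288
  D: x = 0.573, y = 0.252

V/F (drum 2) = 0.413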